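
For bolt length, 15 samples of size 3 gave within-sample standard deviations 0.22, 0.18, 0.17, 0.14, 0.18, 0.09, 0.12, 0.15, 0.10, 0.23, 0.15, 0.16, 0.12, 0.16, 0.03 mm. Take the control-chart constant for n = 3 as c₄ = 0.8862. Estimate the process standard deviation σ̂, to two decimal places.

s̄ = (0.22 + 0.18 + 0.17 + 0.14 + 0.18 + 0.09 + 0.12 + 0.15 + 0.10 + 0.23 + 0.15 + 0.16 + 0.12 + 0.16 + 0.03) / 15 = 0.1467
σ̂ = s̄ / c₄ = 0.1467 / 0.8862 = 0.1655

0.17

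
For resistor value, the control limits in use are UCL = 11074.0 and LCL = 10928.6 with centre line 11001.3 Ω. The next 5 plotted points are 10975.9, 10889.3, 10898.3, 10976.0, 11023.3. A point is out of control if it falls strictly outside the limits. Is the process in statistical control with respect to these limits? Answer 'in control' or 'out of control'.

out of control

Compare each point to [10928.6, 11074.0]: sample 2 = 10889.3 < LCL; sample 3 = 10898.3 < LCL.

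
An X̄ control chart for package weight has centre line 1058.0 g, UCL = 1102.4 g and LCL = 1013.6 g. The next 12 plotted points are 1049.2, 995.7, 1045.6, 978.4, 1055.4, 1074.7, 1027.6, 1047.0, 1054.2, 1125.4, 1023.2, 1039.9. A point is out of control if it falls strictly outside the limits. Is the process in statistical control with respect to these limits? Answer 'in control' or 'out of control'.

Compare each point to [1013.6, 1102.4]: sample 2 = 995.7 < LCL; sample 4 = 978.4 < LCL; sample 10 = 1125.4 > UCL.

out of control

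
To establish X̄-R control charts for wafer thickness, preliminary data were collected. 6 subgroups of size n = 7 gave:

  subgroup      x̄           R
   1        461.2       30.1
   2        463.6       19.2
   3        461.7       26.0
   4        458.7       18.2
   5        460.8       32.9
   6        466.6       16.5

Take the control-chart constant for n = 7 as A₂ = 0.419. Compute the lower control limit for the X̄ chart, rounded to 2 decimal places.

X̄̄ = (461.2 + 463.6 + 461.7 + 458.7 + 460.8 + 466.6) / 6 = 2772.6000 / 6 = 462.1000
R̄ = (30.1 + 19.2 + 26.0 + 18.2 + 32.9 + 16.5) / 6 = 142.9000 / 6 = 23.8167
LCL = X̄̄ − A₂·R̄ = 462.1000 − 0.419 × 23.8167 = 452.1208

452.12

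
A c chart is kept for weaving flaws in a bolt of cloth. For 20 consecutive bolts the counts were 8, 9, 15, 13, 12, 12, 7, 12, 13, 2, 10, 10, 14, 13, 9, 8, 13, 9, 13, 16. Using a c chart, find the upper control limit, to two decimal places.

c̄ = (8 + 9 + 15 + 13 + 12 + 12 + 7 + 12 + 13 + 2 + 10 + 10 + 14 + 13 + 9 + 8 + 13 + 9 + 13 + 16) / 20 = 218 / 20 = 10.9000
UCL = c̄ + 3√c̄ = 10.9000 + 3 × √10.9000 = 10.9000 + 3 × 3.3015 = 20.8045

20.80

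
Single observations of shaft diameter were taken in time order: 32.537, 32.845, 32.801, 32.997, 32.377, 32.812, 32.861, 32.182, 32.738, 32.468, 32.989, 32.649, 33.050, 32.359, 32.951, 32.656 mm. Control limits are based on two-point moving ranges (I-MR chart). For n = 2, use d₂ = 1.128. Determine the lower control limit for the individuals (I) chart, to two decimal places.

31.64

X̄ = (32.537 + 32.845 + 32.801 + 32.997 + 32.377 + 32.812 + 32.861 + 32.182 + 32.738 + 32.468 + 32.989 + 32.649 + 33.050 + 32.359 + 32.951 + 32.656) / 16 = 32.7045
Moving ranges: 0.308, 0.044, 0.196, 0.620, 0.435, 0.049, 0.679, 0.556, 0.270, 0.521, 0.340, 0.401, 0.691, 0.592, 0.295; M̄R̄ = 5.9970 / 15 = 0.3998
LCL = X̄ − 3·M̄R̄/d₂ = 32.7045 − 3 × 0.3998 / 1.128 = 31.6412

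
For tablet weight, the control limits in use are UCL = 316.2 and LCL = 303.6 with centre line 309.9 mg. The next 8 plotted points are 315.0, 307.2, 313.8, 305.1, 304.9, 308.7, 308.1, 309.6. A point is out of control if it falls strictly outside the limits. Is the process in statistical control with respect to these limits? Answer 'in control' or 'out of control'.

All 8 points lie within [303.6, 316.2].

in control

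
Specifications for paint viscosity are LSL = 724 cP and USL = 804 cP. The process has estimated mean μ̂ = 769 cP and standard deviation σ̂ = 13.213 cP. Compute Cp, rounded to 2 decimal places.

1.01

Cp = (USL − LSL) / (6σ̂) = (804 − 724) / (6 × 13.213) = 80.0000 / 79.2780 = 1.0091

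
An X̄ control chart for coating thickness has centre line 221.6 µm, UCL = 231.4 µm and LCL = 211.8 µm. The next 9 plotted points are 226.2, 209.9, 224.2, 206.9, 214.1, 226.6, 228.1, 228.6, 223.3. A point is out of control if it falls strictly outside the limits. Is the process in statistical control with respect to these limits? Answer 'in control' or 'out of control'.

Compare each point to [211.8, 231.4]: sample 2 = 209.9 < LCL; sample 4 = 206.9 < LCL.

out of control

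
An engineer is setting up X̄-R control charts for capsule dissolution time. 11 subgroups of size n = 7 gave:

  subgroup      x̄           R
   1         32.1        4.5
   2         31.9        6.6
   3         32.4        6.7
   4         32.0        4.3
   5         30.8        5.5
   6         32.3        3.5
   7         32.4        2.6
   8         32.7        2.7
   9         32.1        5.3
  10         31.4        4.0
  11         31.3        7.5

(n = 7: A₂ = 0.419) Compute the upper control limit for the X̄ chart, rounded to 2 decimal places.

33.97

X̄̄ = (32.1 + 31.9 + 32.4 + 32.0 + 30.8 + 32.3 + 32.4 + 32.7 + 32.1 + 31.4 + 31.3) / 11 = 351.4000 / 11 = 31.9455
R̄ = (4.5 + 6.6 + 6.7 + 4.3 + 5.5 + 3.5 + 2.6 + 2.7 + 5.3 + 4.0 + 7.5) / 11 = 53.2000 / 11 = 4.8364
UCL = X̄̄ + A₂·R̄ = 31.9455 + 0.419 × 4.8364 = 33.9719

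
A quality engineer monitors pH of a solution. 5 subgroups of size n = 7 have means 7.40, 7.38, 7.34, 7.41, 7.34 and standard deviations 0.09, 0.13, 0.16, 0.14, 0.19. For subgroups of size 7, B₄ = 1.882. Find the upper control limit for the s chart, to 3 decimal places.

0.267

s̄ = (0.09 + 0.13 + 0.16 + 0.14 + 0.19) / 5 = 0.1420
UCL_s = B₄·s̄ = 1.882 × 0.1420 = 0.2672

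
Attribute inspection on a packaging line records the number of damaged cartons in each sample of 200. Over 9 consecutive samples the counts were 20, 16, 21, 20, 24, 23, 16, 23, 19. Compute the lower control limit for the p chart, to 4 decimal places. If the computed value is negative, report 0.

0.0372

p̄ = Σdᵢ / (k·n) = 182 / (9 × 200) = 0.10111
LCL = p̄ − 3·√(p̄(1−p̄)/n) = 0.10111 − 3 × 0.02132 = 0.03716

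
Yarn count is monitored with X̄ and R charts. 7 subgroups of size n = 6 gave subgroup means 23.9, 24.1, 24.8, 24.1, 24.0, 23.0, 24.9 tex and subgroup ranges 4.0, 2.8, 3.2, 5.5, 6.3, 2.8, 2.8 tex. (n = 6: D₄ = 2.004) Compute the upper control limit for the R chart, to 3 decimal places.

7.844

R̄ = (4.0 + 2.8 + 3.2 + 5.5 + 6.3 + 2.8 + 2.8) / 7 = 27.4000 / 7 = 3.9143
UCL_R = D₄·R̄ = 2.004 × 3.9143 = 7.8442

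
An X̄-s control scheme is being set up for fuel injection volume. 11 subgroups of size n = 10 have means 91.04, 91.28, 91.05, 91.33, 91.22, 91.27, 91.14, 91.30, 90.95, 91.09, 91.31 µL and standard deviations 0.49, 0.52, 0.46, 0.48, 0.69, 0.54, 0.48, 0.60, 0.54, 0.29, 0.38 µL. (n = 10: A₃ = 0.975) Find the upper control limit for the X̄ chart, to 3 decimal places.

X̄̄ = (91.04 + 91.28 + 91.05 + 91.33 + 91.22 + 91.27 + 91.14 + 91.30 + 90.95 + 91.09 + 91.31) / 11 = 91.1800
s̄ = (0.49 + 0.52 + 0.46 + 0.48 + 0.69 + 0.54 + 0.48 + 0.60 + 0.54 + 0.29 + 0.38) / 11 = 0.4973
UCL = X̄̄ + A₃·s̄ = 91.1800 + 0.975 × 0.4973 = 91.6648

91.665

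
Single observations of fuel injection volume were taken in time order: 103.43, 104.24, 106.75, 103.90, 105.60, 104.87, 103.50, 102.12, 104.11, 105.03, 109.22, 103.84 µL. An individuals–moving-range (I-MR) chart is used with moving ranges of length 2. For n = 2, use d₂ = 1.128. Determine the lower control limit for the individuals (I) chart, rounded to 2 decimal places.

X̄ = (103.43 + 104.24 + 106.75 + 103.90 + 105.60 + 104.87 + 103.50 + 102.12 + 104.11 + 105.03 + 109.22 + 103.84) / 12 = 104.7175
Moving ranges: 0.81, 2.51, 2.85, 1.70, 0.73, 1.37, 1.38, 1.99, 0.92, 4.19, 5.38; M̄R̄ = 23.8300 / 11 = 2.1664
LCL = X̄ − 3·M̄R̄/d₂ = 104.7175 − 3 × 2.1664 / 1.128 = 98.9559

98.96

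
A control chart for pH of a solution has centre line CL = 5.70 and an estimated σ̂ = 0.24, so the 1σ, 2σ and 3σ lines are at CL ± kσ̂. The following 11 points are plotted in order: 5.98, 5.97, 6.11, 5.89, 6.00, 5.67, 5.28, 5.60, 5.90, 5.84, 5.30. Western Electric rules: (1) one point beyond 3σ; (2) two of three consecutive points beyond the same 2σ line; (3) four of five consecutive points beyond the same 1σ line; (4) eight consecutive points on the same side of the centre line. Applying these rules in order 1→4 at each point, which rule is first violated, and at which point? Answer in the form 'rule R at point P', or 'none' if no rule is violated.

rule 3 at point 5

Zone of each point (C = within 1σ̂, B = 1σ̂–2σ̂, A = 2σ̂–3σ̂, * = beyond 3σ̂; sign = side of CL): 1:+B, 2:+B, 3:+B, 4:+C, 5:+B, 6:-C, 7:-B, 8:-C, 9:+C, 10:+C, 11:-B
Rule 3 (four of five consecutive points beyond the same 1σ limit) is satisfied at point 5.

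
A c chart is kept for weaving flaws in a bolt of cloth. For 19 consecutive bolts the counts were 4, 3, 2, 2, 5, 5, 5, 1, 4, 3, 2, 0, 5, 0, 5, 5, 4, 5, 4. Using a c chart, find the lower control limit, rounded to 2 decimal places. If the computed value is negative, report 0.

c̄ = (4 + 3 + 2 + 2 + 5 + 5 + 5 + 1 + 4 + 3 + 2 + 0 + 5 + 0 + 5 + 5 + 4 + 5 + 4) / 19 = 64 / 19 = 3.3684
LCL = c̄ − 3√c̄ = 3.3684 − 3 × 1.8353 = -2.1376 → 0 (cannot be negative)

0.00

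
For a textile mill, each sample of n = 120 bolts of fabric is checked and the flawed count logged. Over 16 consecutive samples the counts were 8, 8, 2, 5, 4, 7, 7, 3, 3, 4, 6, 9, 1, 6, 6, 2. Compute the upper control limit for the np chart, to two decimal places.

11.67

p̄ = Σdᵢ / (k·n) = 81 / (16 × 120) = 0.04219
UCL = np̄ + 3·√(np̄(1−p̄)) = 5.0625 + 3 × √(5.0625×0.95781) = 5.0625 + 3 × 2.2020 = 11.6686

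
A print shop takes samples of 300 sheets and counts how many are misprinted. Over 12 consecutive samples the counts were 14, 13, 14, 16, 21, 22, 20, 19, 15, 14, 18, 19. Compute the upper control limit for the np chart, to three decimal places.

29.125

p̄ = Σdᵢ / (k·n) = 205 / (12 × 300) = 0.05694
UCL = np̄ + 3·√(np̄(1−p̄)) = 17.0833 + 3 × √(17.0833×0.94306) = 17.0833 + 3 × 4.0138 = 29.1247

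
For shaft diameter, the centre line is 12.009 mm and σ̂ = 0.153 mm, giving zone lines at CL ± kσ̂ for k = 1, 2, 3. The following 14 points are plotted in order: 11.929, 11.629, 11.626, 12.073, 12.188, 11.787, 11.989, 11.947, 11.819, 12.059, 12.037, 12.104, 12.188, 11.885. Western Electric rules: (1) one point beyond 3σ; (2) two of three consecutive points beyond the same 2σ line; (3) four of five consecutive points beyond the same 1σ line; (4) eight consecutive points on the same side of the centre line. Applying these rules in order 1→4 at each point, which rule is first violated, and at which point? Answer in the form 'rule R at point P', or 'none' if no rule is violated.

Zone of each point (C = within 1σ̂, B = 1σ̂–2σ̂, A = 2σ̂–3σ̂, * = beyond 3σ̂; sign = side of CL): 1:-C, 2:-A, 3:-A, 4:+C, 5:+B, 6:-B, 7:-C, 8:-C, 9:-B, 10:+C, 11:+C, 12:+C, 13:+B, 14:-C
Rule 2 (two of three consecutive points beyond the same 2σ limit) is satisfied at point 3.

rule 2 at point 3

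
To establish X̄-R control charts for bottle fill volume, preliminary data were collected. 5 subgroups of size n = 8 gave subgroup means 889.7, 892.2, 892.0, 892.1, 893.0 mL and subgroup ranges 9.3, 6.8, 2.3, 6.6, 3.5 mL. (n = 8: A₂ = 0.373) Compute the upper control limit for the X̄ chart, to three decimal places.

X̄̄ = (889.7 + 892.2 + 892.0 + 892.1 + 893.0) / 5 = 4459.0000 / 5 = 891.8000
R̄ = (9.3 + 6.8 + 2.3 + 6.6 + 3.5) / 5 = 28.5000 / 5 = 5.7000
UCL = X̄̄ + A₂·R̄ = 891.8000 + 0.373 × 5.7000 = 893.9261

893.926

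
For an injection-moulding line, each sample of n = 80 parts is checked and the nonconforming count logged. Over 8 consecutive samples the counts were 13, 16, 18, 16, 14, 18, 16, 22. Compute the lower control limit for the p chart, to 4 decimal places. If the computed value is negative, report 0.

p̄ = Σdᵢ / (k·n) = 133 / (8 × 80) = 0.20781
LCL = p̄ − 3·√(p̄(1−p̄)/n) = 0.20781 − 3 × 0.04536 = 0.07172

0.0717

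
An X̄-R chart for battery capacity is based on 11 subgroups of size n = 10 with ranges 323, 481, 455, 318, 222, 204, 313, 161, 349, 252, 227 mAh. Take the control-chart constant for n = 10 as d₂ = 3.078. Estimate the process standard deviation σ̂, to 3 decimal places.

97.614

R̄ = (323 + 481 + 455 + 318 + 222 + 204 + 313 + 161 + 349 + 252 + 227) / 11 = 300.4545
σ̂ = R̄ / d₂ = 300.4545 / 3.078 = 97.6136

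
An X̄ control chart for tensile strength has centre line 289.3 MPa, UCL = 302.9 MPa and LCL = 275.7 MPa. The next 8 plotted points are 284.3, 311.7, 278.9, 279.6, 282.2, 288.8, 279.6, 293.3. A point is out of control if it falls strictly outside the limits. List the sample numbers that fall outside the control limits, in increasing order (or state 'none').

Compare each point to [275.7, 302.9]: sample 2 = 311.7 > UCL.

2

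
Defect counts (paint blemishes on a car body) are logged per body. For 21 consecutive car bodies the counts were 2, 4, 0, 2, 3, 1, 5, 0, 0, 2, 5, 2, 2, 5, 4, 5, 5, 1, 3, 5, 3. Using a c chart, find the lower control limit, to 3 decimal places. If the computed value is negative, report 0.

c̄ = (2 + 4 + 0 + 2 + 3 + 1 + 5 + 0 + 0 + 2 + 5 + 2 + 2 + 5 + 4 + 5 + 5 + 1 + 3 + 5 + 3) / 21 = 59 / 21 = 2.8095
LCL = c̄ − 3√c̄ = 2.8095 − 3 × 1.6762 = -2.2190 → 0 (cannot be negative)

0.000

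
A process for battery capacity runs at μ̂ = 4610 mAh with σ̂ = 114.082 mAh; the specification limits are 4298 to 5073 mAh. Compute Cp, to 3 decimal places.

Cp = (USL − LSL) / (6σ̂) = (5073 − 4298) / (6 × 114.082) = 775.0000 / 684.4920 = 1.1322

1.132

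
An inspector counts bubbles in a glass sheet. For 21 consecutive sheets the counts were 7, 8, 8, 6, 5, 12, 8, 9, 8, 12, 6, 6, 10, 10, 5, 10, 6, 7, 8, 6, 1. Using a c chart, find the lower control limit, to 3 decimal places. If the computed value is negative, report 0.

0.000

c̄ = (7 + 8 + 8 + 6 + 5 + 12 + 8 + 9 + 8 + 12 + 6 + 6 + 10 + 10 + 5 + 10 + 6 + 7 + 8 + 6 + 1) / 21 = 158 / 21 = 7.5238
LCL = c̄ − 3√c̄ = 7.5238 − 3 × 2.7430 = -0.7051 → 0 (cannot be negative)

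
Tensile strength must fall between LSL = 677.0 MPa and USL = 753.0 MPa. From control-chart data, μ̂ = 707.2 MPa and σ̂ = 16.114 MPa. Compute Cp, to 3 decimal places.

0.786

Cp = (USL − LSL) / (6σ̂) = (753.0 − 677.0) / (6 × 16.114) = 76.0000 / 96.6840 = 0.7861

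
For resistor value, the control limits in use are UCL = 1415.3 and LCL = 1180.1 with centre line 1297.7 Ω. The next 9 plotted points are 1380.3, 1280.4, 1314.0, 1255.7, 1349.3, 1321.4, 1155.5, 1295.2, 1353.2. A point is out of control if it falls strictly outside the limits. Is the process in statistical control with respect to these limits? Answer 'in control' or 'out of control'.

Compare each point to [1180.1, 1415.3]: sample 7 = 1155.5 < LCL.

out of control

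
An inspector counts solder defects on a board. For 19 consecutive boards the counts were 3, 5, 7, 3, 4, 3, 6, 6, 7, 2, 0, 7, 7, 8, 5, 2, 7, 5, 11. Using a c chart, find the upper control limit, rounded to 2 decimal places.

11.97

c̄ = (3 + 5 + 7 + 3 + 4 + 3 + 6 + 6 + 7 + 2 + 0 + 7 + 7 + 8 + 5 + 2 + 7 + 5 + 11) / 19 = 98 / 19 = 5.1579
UCL = c̄ + 3√c̄ = 5.1579 + 3 × √5.1579 = 5.1579 + 3 × 2.2711 = 11.9712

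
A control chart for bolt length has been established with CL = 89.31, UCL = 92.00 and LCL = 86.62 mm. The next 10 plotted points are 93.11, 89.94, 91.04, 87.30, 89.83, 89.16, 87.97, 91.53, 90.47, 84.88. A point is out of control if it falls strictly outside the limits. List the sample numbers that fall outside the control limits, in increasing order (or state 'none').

1, 10

Compare each point to [86.62, 92.00]: sample 1 = 93.11 > UCL; sample 10 = 84.88 < LCL.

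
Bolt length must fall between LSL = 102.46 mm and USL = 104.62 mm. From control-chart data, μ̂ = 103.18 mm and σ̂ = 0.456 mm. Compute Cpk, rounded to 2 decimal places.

Cpu = (USL − μ̂) / (3σ̂) = (104.62 − 103.18) / (3 × 0.456) = 1.0526; Cpl = (μ̂ − LSL) / (3σ̂) = (103.18 − 102.46) / (3 × 0.456) = 0.5263; Cpk = min(Cpu, Cpl) = 0.5263

0.53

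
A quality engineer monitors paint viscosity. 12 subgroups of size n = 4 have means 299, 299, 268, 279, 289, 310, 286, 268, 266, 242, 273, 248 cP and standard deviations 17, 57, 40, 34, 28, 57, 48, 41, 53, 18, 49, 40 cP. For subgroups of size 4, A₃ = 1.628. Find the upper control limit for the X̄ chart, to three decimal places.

X̄̄ = (299 + 299 + 268 + 279 + 289 + 310 + 286 + 268 + 266 + 242 + 273 + 248) / 12 = 277.2500
s̄ = (17 + 57 + 40 + 34 + 28 + 57 + 48 + 41 + 53 + 18 + 49 + 40) / 12 = 40.1667
UCL = X̄̄ + A₃·s̄ = 277.2500 + 1.628 × 40.1667 = 342.6413

342.641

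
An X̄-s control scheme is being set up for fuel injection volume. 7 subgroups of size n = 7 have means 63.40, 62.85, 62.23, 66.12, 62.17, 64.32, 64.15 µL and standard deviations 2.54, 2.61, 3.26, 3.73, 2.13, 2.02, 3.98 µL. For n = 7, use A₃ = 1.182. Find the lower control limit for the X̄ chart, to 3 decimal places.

X̄̄ = (63.40 + 62.85 + 62.23 + 66.12 + 62.17 + 64.32 + 64.15) / 7 = 63.6057
s̄ = (2.54 + 2.61 + 3.26 + 3.73 + 2.13 + 2.02 + 3.98) / 7 = 2.8957
LCL = X̄̄ − A₃·s̄ = 63.6057 − 1.182 × 2.8957 = 60.1830

60.183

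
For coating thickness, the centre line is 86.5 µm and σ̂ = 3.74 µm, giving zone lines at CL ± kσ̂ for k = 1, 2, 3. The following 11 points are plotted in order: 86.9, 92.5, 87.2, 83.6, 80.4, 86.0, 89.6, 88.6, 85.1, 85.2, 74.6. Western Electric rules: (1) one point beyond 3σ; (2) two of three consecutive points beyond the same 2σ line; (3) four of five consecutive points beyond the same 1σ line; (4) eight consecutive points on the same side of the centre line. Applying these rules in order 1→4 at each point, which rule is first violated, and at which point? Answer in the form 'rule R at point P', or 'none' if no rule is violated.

rule 1 at point 11

Zone of each point (C = within 1σ̂, B = 1σ̂–2σ̂, A = 2σ̂–3σ̂, * = beyond 3σ̂; sign = side of CL): 1:+C, 2:+B, 3:+C, 4:-C, 5:-B, 6:-C, 7:+C, 8:+C, 9:-C, 10:-C, 11:-*
Rule 1 (one point beyond the 3σ limits) is satisfied at point 11.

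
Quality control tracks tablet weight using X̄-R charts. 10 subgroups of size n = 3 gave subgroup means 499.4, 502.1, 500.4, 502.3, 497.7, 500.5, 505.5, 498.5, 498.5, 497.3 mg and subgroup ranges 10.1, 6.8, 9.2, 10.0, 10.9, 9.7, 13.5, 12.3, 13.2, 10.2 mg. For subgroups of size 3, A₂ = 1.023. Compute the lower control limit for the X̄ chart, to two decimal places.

X̄̄ = (499.4 + 502.1 + 500.4 + 502.3 + 497.7 + 500.5 + 505.5 + 498.5 + 498.5 + 497.3) / 10 = 5002.2000 / 10 = 500.2200
R̄ = (10.1 + 6.8 + 9.2 + 10.0 + 10.9 + 9.7 + 13.5 + 12.3 + 13.2 + 10.2) / 10 = 105.9000 / 10 = 10.5900
LCL = X̄̄ − A₂·R̄ = 500.2200 − 1.023 × 10.5900 = 489.3864

489.39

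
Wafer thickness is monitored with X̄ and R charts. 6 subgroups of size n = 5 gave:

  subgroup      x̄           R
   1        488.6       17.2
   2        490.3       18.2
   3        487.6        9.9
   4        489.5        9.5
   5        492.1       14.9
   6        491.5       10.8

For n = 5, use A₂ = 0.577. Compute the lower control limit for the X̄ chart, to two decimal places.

X̄̄ = (488.6 + 490.3 + 487.6 + 489.5 + 492.1 + 491.5) / 6 = 2939.6000 / 6 = 489.9333
R̄ = (17.2 + 18.2 + 9.9 + 9.5 + 14.9 + 10.8) / 6 = 80.5000 / 6 = 13.4167
LCL = X̄̄ − A₂·R̄ = 489.9333 − 0.577 × 13.4167 = 482.1919

482.19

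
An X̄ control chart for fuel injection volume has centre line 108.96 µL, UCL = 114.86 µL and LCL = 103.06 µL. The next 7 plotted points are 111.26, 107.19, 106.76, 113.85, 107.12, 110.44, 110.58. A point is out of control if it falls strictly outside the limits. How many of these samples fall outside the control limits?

0

All 7 points lie within [103.06, 114.86].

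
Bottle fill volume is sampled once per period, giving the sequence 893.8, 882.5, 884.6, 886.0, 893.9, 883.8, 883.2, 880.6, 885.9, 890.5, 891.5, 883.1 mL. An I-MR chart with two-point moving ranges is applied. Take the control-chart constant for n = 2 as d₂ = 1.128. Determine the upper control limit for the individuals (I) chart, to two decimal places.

X̄ = (893.8 + 882.5 + 884.6 + 886.0 + 893.9 + 883.8 + 883.2 + 880.6 + 885.9 + 890.5 + 891.5 + 883.1) / 12 = 886.6167
Moving ranges: 11.3, 2.1, 1.4, 7.9, 10.1, 0.6, 2.6, 5.3, 4.6, 1.0, 8.4; M̄R̄ = 55.3000 / 11 = 5.0273
UCL = X̄ + 3·M̄R̄/d₂ = 886.6167 + 3 × 5.0273 / 1.128 = 899.9871

899.99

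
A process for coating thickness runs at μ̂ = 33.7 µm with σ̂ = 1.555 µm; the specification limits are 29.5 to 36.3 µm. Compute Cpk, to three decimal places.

0.557

Cpu = (USL − μ̂) / (3σ̂) = (36.3 − 33.7) / (3 × 1.555) = 0.5573; Cpl = (μ̂ − LSL) / (3σ̂) = (33.7 − 29.5) / (3 × 1.555) = 0.9003; Cpk = min(Cpu, Cpl) = 0.5573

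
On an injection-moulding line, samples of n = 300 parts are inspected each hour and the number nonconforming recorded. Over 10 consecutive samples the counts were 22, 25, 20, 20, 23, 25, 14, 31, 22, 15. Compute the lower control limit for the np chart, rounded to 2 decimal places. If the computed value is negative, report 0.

p̄ = Σdᵢ / (k·n) = 217 / (10 × 300) = 0.07233
LCL = np̄ − 3·√(np̄(1−p̄)) = 21.7000 − 3 × 4.4867 = 8.2399

8.24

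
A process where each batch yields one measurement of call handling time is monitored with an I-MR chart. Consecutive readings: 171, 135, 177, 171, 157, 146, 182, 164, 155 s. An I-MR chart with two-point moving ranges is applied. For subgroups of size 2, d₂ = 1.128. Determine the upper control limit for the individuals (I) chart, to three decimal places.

219.181

X̄ = (171 + 135 + 177 + 171 + 157 + 146 + 182 + 164 + 155) / 9 = 162.0000
Moving ranges: 36, 42, 6, 14, 11, 36, 18, 9; M̄R̄ = 172.0000 / 8 = 21.5000
UCL = X̄ + 3·M̄R̄/d₂ = 162.0000 + 3 × 21.5000 / 1.128 = 219.1809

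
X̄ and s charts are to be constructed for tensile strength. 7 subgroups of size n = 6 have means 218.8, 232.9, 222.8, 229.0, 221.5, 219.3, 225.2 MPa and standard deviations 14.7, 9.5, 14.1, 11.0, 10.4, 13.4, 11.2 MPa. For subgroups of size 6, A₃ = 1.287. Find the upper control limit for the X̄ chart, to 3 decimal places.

239.713

X̄̄ = (218.8 + 232.9 + 222.8 + 229.0 + 221.5 + 219.3 + 225.2) / 7 = 224.2143
s̄ = (14.7 + 9.5 + 14.1 + 11.0 + 10.4 + 13.4 + 11.2) / 7 = 12.0429
UCL = X̄̄ + A₃·s̄ = 224.2143 + 1.287 × 12.0429 = 239.7134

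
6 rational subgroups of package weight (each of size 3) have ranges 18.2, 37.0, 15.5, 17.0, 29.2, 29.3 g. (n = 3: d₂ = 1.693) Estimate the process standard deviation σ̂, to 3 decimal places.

R̄ = (18.2 + 37.0 + 15.5 + 17.0 + 29.2 + 29.3) / 6 = 24.3667
σ̂ = R̄ / d₂ = 24.3667 / 1.693 = 14.3926

14.393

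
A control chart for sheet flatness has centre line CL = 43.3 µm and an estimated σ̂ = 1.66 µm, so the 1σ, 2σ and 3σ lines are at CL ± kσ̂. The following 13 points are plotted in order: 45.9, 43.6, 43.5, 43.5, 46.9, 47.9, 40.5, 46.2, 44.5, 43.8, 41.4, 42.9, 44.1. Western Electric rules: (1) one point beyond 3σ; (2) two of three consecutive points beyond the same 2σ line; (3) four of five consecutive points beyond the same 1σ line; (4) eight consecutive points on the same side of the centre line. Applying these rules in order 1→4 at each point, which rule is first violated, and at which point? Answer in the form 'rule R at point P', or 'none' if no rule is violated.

rule 2 at point 6

Zone of each point (C = within 1σ̂, B = 1σ̂–2σ̂, A = 2σ̂–3σ̂, * = beyond 3σ̂; sign = side of CL): 1:+B, 2:+C, 3:+C, 4:+C, 5:+A, 6:+A, 7:-B, 8:+B, 9:+C, 10:+C, 11:-B, 12:-C, 13:+C
Rule 2 (two of three consecutive points beyond the same 2σ limit) is satisfied at point 6.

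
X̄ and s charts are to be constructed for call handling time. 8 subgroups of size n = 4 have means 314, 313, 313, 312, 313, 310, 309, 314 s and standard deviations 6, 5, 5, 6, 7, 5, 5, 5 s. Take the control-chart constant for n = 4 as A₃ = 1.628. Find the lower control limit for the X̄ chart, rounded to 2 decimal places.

303.30

X̄̄ = (314 + 313 + 313 + 312 + 313 + 310 + 309 + 314) / 8 = 312.2500
s̄ = (6 + 5 + 5 + 6 + 7 + 5 + 5 + 5) / 8 = 5.5000
LCL = X̄̄ − A₃·s̄ = 312.2500 − 1.628 × 5.5000 = 303.2960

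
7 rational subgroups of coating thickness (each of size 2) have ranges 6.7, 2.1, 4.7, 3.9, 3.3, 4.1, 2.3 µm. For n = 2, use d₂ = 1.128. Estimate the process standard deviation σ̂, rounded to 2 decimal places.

R̄ = (6.7 + 2.1 + 4.7 + 3.9 + 3.3 + 4.1 + 2.3) / 7 = 3.8714
σ̂ = R̄ / d₂ = 3.8714 / 1.128 = 3.4321

3.43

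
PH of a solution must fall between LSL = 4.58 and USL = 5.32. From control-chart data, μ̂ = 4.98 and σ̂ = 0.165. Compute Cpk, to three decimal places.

Cpu = (USL − μ̂) / (3σ̂) = (5.32 − 4.98) / (3 × 0.165) = 0.6869; Cpl = (μ̂ − LSL) / (3σ̂) = (4.98 − 4.58) / (3 × 0.165) = 0.8081; Cpk = min(Cpu, Cpl) = 0.6869

0.687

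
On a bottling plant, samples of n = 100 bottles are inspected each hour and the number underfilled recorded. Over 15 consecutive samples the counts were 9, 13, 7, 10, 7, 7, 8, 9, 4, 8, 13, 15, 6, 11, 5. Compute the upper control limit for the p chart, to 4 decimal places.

0.1730

p̄ = Σdᵢ / (k·n) = 132 / (15 × 100) = 0.08800
UCL = p̄ + 3·√(p̄(1−p̄)/n) = 0.08800 + 3 × √(0.08800×0.91200/100) = 0.08800 + 3 × 0.02833 = 0.17299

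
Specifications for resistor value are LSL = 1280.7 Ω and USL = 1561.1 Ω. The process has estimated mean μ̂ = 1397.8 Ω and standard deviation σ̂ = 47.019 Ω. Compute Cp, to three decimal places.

Cp = (USL − LSL) / (6σ̂) = (1561.1 − 1280.7) / (6 × 47.019) = 280.4000 / 282.1140 = 0.9939

0.994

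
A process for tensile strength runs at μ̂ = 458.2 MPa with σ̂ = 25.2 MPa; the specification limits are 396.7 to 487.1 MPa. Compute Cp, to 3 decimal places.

0.598

Cp = (USL − LSL) / (6σ̂) = (487.1 − 396.7) / (6 × 25.2) = 90.4000 / 151.2000 = 0.5979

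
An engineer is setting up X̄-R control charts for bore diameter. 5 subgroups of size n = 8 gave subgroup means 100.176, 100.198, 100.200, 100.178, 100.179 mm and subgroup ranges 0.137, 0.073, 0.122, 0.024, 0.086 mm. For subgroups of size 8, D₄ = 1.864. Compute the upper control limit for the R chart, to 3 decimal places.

R̄ = (0.137 + 0.073 + 0.122 + 0.024 + 0.086) / 5 = 0.4420 / 5 = 0.0884
UCL_R = D₄·R̄ = 1.864 × 0.0884 = 0.1648

0.165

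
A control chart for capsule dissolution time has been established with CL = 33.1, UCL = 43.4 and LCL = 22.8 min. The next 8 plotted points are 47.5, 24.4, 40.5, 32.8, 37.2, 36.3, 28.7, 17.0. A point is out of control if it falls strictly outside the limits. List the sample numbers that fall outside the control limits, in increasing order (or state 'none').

Compare each point to [22.8, 43.4]: sample 1 = 47.5 > UCL; sample 8 = 17.0 < LCL.

1, 8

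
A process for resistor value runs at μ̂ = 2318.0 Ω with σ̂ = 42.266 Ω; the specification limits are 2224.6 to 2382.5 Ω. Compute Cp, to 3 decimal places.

Cp = (USL − LSL) / (6σ̂) = (2382.5 − 2224.6) / (6 × 42.266) = 157.9000 / 253.5960 = 0.6226

0.623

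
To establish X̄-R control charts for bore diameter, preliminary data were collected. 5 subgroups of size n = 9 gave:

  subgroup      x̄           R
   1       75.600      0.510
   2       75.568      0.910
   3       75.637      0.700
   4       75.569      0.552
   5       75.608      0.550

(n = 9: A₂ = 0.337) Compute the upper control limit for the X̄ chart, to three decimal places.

X̄̄ = (75.600 + 75.568 + 75.637 + 75.569 + 75.608) / 5 = 377.9820 / 5 = 75.5964
R̄ = (0.510 + 0.910 + 0.700 + 0.552 + 0.550) / 5 = 3.2220 / 5 = 0.6444
UCL = X̄̄ + A₂·R̄ = 75.5964 + 0.337 × 0.6444 = 75.8136

75.814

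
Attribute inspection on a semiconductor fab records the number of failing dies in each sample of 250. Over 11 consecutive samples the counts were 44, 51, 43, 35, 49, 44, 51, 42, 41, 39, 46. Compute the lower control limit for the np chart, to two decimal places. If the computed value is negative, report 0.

p̄ = Σdᵢ / (k·n) = 485 / (11 × 250) = 0.17636
LCL = np̄ − 3·√(np̄(1−p̄)) = 44.0909 − 3 × 6.0262 = 26.0124

26.01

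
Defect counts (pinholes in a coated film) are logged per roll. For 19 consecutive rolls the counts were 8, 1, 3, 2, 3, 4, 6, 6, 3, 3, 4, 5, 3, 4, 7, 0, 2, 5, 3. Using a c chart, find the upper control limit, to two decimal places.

9.63

c̄ = (8 + 1 + 3 + 2 + 3 + 4 + 6 + 6 + 3 + 3 + 4 + 5 + 3 + 4 + 7 + 0 + 2 + 5 + 3) / 19 = 72 / 19 = 3.7895
UCL = c̄ + 3√c̄ = 3.7895 + 3 × √3.7895 = 3.7895 + 3 × 1.9467 = 9.6294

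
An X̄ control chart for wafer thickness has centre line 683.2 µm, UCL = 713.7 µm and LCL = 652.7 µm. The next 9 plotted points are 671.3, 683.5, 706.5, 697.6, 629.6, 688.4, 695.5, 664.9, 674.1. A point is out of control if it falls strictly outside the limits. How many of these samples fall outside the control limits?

1

Compare each point to [652.7, 713.7]: sample 5 = 629.6 < LCL.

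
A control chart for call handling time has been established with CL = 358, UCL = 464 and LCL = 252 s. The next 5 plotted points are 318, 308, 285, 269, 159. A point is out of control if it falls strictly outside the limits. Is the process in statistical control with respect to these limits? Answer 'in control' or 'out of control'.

out of control

Compare each point to [252, 464]: sample 5 = 159 < LCL.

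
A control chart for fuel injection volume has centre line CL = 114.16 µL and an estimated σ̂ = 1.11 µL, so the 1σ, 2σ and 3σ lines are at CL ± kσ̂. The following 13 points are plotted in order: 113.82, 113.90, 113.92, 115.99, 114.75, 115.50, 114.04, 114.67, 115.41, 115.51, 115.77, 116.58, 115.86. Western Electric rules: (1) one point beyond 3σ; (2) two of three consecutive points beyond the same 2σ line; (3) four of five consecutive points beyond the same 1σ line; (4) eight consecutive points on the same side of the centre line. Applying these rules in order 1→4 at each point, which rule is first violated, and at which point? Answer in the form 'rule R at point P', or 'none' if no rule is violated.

rule 3 at point 12

Zone of each point (C = within 1σ̂, B = 1σ̂–2σ̂, A = 2σ̂–3σ̂, * = beyond 3σ̂; sign = side of CL): 1:-C, 2:-C, 3:-C, 4:+B, 5:+C, 6:+B, 7:-C, 8:+C, 9:+B, 10:+B, 11:+B, 12:+A, 13:+B
Rule 3 (four of five consecutive points beyond the same 1σ limit) is satisfied at point 12.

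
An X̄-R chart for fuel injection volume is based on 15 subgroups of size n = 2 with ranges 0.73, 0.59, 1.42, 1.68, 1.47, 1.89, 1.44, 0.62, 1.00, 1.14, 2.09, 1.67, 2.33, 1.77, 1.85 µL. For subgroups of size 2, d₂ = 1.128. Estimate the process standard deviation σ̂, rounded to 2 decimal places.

1.28

R̄ = (0.73 + 0.59 + 1.42 + 1.68 + 1.47 + 1.89 + 1.44 + 0.62 + 1.00 + 1.14 + 2.09 + 1.67 + 2.33 + 1.77 + 1.85) / 15 = 1.4460
σ̂ = R̄ / d₂ = 1.4460 / 1.128 = 1.2819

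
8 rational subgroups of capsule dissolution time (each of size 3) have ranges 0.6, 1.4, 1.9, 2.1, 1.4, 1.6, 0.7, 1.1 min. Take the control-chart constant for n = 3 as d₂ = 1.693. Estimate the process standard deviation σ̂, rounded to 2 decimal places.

0.80

R̄ = (0.6 + 1.4 + 1.9 + 2.1 + 1.4 + 1.6 + 0.7 + 1.1) / 8 = 1.3500
σ̂ = R̄ / d₂ = 1.3500 / 1.693 = 0.7974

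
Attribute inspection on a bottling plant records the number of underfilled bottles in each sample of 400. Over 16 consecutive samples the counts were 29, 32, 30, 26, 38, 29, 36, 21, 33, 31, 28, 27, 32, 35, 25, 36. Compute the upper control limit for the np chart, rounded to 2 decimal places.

p̄ = Σdᵢ / (k·n) = 488 / (16 × 400) = 0.07625
UCL = np̄ + 3·√(np̄(1−p̄)) = 30.5000 + 3 × √(30.5000×0.92375) = 30.5000 + 3 × 5.3080 = 46.4239

46.42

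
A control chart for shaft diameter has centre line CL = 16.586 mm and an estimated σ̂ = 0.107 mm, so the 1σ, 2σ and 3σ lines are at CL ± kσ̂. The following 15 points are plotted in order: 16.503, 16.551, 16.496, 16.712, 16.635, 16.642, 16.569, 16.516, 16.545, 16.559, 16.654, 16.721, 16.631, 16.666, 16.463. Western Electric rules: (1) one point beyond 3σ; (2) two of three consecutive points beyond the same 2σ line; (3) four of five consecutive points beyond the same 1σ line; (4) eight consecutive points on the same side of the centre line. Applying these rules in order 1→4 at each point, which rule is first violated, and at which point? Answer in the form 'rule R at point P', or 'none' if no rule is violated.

Zone of each point (C = within 1σ̂, B = 1σ̂–2σ̂, A = 2σ̂–3σ̂, * = beyond 3σ̂; sign = side of CL): 1:-C, 2:-C, 3:-C, 4:+B, 5:+C, 6:+C, 7:-C, 8:-C, 9:-C, 10:-C, 11:+C, 12:+B, 13:+C, 14:+C, 15:-B
No rule fires across all 15 points.

none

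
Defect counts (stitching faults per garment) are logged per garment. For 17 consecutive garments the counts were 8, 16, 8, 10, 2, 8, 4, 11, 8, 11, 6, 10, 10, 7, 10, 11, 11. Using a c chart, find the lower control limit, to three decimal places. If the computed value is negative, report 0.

c̄ = (8 + 16 + 8 + 10 + 2 + 8 + 4 + 11 + 8 + 11 + 6 + 10 + 10 + 7 + 10 + 11 + 11) / 17 = 151 / 17 = 8.8824
LCL = c̄ − 3√c̄ = 8.8824 − 3 × 2.9803 = -0.0586 → 0 (cannot be negative)

0.000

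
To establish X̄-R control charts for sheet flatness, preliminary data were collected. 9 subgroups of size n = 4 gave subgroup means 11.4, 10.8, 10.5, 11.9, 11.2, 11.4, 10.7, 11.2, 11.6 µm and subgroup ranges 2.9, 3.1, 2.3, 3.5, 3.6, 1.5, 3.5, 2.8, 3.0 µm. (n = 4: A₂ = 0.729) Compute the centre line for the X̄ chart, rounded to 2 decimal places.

X̄̄ = (11.4 + 10.8 + 10.5 + 11.9 + 11.2 + 11.4 + 10.7 + 11.2 + 11.6) / 9 = 100.7000 / 9 = 11.1889
CL = X̄̄ = 11.1889

11.19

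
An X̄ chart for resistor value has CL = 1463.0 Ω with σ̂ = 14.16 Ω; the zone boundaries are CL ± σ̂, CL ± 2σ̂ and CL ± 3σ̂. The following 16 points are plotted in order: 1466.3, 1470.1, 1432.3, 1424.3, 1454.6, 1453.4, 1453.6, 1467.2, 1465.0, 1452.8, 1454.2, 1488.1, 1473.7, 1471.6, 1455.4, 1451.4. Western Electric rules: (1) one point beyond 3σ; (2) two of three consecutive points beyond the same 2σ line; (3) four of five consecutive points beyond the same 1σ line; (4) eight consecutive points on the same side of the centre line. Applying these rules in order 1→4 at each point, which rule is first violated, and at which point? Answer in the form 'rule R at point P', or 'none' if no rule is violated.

rule 2 at point 4

Zone of each point (C = within 1σ̂, B = 1σ̂–2σ̂, A = 2σ̂–3σ̂, * = beyond 3σ̂; sign = side of CL): 1:+C, 2:+C, 3:-A, 4:-A, 5:-C, 6:-C, 7:-C, 8:+C, 9:+C, 10:-C, 11:-C, 12:+B, 13:+C, 14:+C, 15:-C, 16:-C
Rule 2 (two of three consecutive points beyond the same 2σ limit) is satisfied at point 4.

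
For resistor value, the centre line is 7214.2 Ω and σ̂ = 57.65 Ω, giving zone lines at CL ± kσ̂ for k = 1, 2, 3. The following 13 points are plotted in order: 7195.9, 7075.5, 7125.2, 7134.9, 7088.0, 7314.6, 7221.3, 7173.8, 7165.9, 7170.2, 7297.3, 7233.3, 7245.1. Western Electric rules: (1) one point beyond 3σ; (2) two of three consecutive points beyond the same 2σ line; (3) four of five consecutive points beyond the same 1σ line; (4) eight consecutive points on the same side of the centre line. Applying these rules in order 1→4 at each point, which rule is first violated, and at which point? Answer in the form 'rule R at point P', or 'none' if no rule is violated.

Zone of each point (C = within 1σ̂, B = 1σ̂–2σ̂, A = 2σ̂–3σ̂, * = beyond 3σ̂; sign = side of CL): 1:-C, 2:-A, 3:-B, 4:-B, 5:-A, 6:+B, 7:+C, 8:-C, 9:-C, 10:-C, 11:+B, 12:+C, 13:+C
Rule 3 (four of five consecutive points beyond the same 1σ limit) is satisfied at point 5.

rule 3 at point 5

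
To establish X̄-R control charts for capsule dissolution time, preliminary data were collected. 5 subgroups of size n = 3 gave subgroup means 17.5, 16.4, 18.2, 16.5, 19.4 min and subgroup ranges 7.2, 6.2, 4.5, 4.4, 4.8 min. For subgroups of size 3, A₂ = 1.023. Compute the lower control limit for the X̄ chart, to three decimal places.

12.055

X̄̄ = (17.5 + 16.4 + 18.2 + 16.5 + 19.4) / 5 = 88.0000 / 5 = 17.6000
R̄ = (7.2 + 6.2 + 4.5 + 4.4 + 4.8) / 5 = 27.1000 / 5 = 5.4200
LCL = X̄̄ − A₂·R̄ = 17.6000 − 1.023 × 5.4200 = 12.0553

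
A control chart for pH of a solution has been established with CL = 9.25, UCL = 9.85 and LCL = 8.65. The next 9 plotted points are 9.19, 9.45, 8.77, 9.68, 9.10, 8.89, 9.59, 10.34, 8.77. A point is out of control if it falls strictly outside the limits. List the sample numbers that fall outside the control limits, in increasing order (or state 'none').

8

Compare each point to [8.65, 9.85]: sample 8 = 10.34 > UCL.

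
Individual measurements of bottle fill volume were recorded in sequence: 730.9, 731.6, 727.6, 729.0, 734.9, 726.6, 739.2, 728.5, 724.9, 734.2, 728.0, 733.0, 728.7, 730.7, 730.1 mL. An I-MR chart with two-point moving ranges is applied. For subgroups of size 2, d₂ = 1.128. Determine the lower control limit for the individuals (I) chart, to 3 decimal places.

X̄ = (730.9 + 731.6 + 727.6 + 729.0 + 734.9 + 726.6 + 739.2 + 728.5 + 724.9 + 734.2 + 728.0 + 733.0 + 728.7 + 730.7 + 730.1) / 15 = 730.5267
Moving ranges: 0.7, 4.0, 1.4, 5.9, 8.3, 12.6, 10.7, 3.6, 9.3, 6.2, 5.0, 4.3, 2.0, 0.6; M̄R̄ = 74.6000 / 14 = 5.3286
LCL = X̄ − 3·M̄R̄/d₂ = 730.5267 − 3 × 5.3286 / 1.128 = 716.3549

716.355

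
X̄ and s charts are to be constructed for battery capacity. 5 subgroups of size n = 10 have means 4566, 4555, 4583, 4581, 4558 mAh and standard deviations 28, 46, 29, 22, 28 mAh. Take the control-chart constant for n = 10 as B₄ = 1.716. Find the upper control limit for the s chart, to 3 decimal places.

52.510

s̄ = (28 + 46 + 29 + 22 + 28) / 5 = 30.6000
UCL_s = B₄·s̄ = 1.716 × 30.6000 = 52.5096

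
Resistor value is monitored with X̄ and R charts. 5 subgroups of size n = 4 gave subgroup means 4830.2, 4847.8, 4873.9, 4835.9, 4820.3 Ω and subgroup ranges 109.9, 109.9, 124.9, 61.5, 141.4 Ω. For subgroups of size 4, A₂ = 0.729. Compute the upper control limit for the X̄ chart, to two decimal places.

4921.46

X̄̄ = (4830.2 + 4847.8 + 4873.9 + 4835.9 + 4820.3) / 5 = 24208.1000 / 5 = 4841.6200
R̄ = (109.9 + 109.9 + 124.9 + 61.5 + 141.4) / 5 = 547.6000 / 5 = 109.5200
UCL = X̄̄ + A₂·R̄ = 4841.6200 + 0.729 × 109.5200 = 4921.4601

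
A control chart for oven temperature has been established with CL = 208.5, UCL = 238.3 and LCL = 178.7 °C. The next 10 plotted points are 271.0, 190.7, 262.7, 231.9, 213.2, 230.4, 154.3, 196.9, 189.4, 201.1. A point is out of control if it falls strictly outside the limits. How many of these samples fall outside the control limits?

Compare each point to [178.7, 238.3]: sample 1 = 271.0 > UCL; sample 3 = 262.7 > UCL; sample 7 = 154.3 < LCL.

3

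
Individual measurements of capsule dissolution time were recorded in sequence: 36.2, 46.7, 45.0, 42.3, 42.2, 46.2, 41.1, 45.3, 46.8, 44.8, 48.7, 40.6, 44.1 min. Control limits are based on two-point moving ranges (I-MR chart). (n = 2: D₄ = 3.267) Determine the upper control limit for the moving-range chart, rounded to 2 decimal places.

Moving ranges: 10.5, 1.7, 2.7, 0.1, 4.0, 5.1, 4.2, 1.5, 2.0, 3.9, 8.1, 3.5; M̄R̄ = 47.3000 / 12 = 3.9417
UCL_MR = D₄·M̄R̄ = 3.267 × 3.9417 = 12.8774

12.88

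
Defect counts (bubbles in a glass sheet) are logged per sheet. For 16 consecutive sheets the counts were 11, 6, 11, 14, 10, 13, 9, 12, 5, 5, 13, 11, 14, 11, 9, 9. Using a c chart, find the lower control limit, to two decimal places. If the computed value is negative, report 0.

c̄ = (11 + 6 + 11 + 14 + 10 + 13 + 9 + 12 + 5 + 5 + 13 + 11 + 14 + 11 + 9 + 9) / 16 = 163 / 16 = 10.1875
LCL = c̄ − 3√c̄ = 10.1875 − 3 × 3.1918 = 0.6121

0.61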